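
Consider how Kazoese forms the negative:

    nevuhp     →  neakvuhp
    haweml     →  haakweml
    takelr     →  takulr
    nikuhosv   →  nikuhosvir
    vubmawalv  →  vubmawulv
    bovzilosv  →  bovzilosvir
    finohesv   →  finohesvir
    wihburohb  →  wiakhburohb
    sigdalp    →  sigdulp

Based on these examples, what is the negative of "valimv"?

vubmawalv and bovzilosv both end in -v yet inflect differently (vubmawulv, bovzilosvir), so the final letter is not what conditions the rule; the second-to-last letter is.
"valimv" has second-to-last letter 'm'. The one such stem in the data (haweml → haakweml) inserts -ak- after the first vowel (as do wihburohb, nevuhp), so the same rule applies.
So valimv → vaaklimv.

vaaklimv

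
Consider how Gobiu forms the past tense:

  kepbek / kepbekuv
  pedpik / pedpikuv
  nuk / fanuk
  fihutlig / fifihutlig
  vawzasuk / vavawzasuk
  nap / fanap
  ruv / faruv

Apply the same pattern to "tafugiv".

tatafugiv

nuk and pedpik both end in -k yet inflect differently (fanuk, pedpikuv), so the final letter is not what conditions the rule; the number of vowels is.
"tafugiv" has 3 vowels. The stems with 3 vowels (fihutlig → fifihutlig, vawzasuk → vavawzasuk) repeat the first consonant+vowel as a prefix.
The other patterns: stems with 1 vowel add the prefix fa-; stems with 2 vowels add -uv.
So tafugiv → tatafugiv.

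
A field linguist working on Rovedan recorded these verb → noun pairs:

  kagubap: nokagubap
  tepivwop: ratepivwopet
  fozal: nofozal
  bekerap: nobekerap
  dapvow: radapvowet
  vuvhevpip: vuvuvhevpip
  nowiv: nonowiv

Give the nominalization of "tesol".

"tesol" has last vowel 'o'. The stems whose last vowel is 'o' (tepivwop → ratepivwopet, dapvow → radapvowet) add ra- … -et around the stem.
The other patterns: stems whose last vowel is 'i' repeat the first consonant+vowel as a prefix; stems whose last vowel is 'a' add the prefix no-.
So tesol → ratesolet.

ratesolet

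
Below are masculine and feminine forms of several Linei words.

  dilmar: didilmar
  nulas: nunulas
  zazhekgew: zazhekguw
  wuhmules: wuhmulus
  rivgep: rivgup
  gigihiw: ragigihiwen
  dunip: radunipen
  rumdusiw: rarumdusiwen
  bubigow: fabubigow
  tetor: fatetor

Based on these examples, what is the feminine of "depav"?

nulas and wuhmules both end in -s yet inflect differently (nunulas, wuhmulus), so the final letter is not what conditions the rule; the last vowel is.
"depav" has last vowel 'a'. The stems whose last vowel is 'a' (dilmar → didilmar, nulas → nunulas) repeat the first consonant+vowel as a prefix.
The other patterns: stems whose last vowel is 'e' change the last vowel to 'u'; stems whose last vowel is 'i' add ra- … -en around the stem; stems whose last vowel is 'o' add the prefix fa-.
So depav → dedepav.

dedepav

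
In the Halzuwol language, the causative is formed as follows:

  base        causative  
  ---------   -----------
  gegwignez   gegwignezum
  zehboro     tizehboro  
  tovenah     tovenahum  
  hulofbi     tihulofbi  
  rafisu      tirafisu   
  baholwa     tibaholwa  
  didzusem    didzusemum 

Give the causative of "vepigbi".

"vepigbi" ends in a vowel. The stems ending in a vowel (zehboro → tizehboro, hulofbi → tihulofbi, rafisu → tirafisu) add the prefix ti-.
The other pattern: stems ending in a consonant add -um.
So vepigbi → tivepigbi.

tivepigbi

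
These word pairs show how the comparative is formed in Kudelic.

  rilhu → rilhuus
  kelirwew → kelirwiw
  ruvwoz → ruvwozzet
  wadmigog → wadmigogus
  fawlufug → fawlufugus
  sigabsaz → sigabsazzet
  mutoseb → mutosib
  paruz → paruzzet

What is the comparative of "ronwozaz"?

ruvwoz and wadmigog both have last vowel 'o' yet inflect differently (ruvwozzet, wadmigogus), so the last vowel is not what conditions the rule; the final letter is.
"ronwozaz" ends in -z. The stems ending in -z (ruvwoz → ruvwozzet, paruz → paruzzet, sigabsaz → sigabsazzet) double the final consonant and add -et.
The other patterns: stems ending in -b or -w change the last vowel to 'i'; stems ending in -g or -u add -us.
So ronwozaz → ronwozazzet.

ronwozazzet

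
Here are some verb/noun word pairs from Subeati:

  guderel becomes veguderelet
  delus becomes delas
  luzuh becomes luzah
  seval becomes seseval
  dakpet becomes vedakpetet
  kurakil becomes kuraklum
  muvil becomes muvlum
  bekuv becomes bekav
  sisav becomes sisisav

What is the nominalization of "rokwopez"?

verokwopezet

"rokwopez" has last vowel 'e'. The stems whose last vowel is 'e' (guderel → veguderelet, dakpet → vedakpetet) add ve- … -et around the stem.
The other patterns: stems whose last vowel is 'u' change the last vowel to 'a'; stems whose last vowel is 'a' repeat the first consonant+vowel as a prefix; stems whose last vowel is 'i' delete the last vowel and add -um.
So rokwopez → verokwopezet.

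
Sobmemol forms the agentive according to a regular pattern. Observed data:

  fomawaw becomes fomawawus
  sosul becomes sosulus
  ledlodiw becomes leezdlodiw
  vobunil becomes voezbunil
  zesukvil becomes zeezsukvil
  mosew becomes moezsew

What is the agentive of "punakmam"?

"punakmam" has last vowel 'a'. The one such stem in the data (fomawaw → fomawawus) adds -us, so the same rule applies.
So punakmam → punakmamus.

punakmamus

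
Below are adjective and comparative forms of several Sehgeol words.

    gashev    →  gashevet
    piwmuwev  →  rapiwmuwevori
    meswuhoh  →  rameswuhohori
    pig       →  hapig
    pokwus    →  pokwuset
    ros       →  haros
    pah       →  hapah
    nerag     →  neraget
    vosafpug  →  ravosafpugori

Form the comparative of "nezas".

nezaset

pig and nerag both end in -g yet inflect differently (hapig, neraget), so the final letter is not what conditions the rule; the number of vowels is.
"nezas" has 2 vowels. The stems with 2 vowels (gashev → gashevet, nerag → neraget, pokwus → pokwuset) add -et.
So nezas → nezaset.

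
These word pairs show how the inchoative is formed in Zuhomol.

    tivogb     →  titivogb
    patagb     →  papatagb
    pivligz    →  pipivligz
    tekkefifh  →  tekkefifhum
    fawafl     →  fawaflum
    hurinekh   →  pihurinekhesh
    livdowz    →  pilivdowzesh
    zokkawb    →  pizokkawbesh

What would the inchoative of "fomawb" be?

"fomawb" has second-to-last letter 'w'. The stems whose second-to-last letter is 'w' (livdowz → pilivdowzesh, zokkawb → pizokkawbesh) add pi- … -esh around the stem.
The other patterns: stems whose second-to-last letter is 'g' repeat the first consonant+vowel as a prefix; stems whose second-to-last letter is 'f' add -um.
So fomawb → pifomawbesh.

pifomawbesh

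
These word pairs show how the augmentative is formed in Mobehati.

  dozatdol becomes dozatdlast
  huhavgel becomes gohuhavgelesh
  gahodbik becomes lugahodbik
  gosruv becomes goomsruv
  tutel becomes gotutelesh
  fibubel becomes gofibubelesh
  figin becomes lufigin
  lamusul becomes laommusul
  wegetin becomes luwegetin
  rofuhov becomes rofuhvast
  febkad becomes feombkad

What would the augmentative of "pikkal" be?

dozatdol and lamusul both end in -l yet inflect differently (dozatdlast, laommusul), so the final letter is not what conditions the rule; the last vowel is.
"pikkal" has last vowel 'a'. The one such stem in the data (febkad → feombkad) inserts -om- after the first vowel (as do lamusul, gosruv), so the same rule applies.
So pikkal → piomkkal.

piomkkal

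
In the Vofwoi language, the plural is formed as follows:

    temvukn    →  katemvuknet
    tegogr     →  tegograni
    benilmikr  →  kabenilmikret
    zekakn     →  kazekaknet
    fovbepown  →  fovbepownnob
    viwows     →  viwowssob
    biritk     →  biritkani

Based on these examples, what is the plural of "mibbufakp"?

temvukn and fovbepown both end in -n yet inflect differently (katemvuknet, fovbepownnob), so the final letter is not what conditions the rule; the second-to-last letter is.
"mibbufakp" has second-to-last letter 'k'. The stems whose second-to-last letter is 'k' (benilmikr → kabenilmikret, temvukn → katemvuknet, zekakn → kazekaknet) add ka- … -et around the stem.
The other patterns: stems whose second-to-last letter is 'w' double the final consonant and add -ob; stems whose second-to-last letter is 'g' or 't' add -ani.
So mibbufakp → kamibbufakpet.

kamibbufakpet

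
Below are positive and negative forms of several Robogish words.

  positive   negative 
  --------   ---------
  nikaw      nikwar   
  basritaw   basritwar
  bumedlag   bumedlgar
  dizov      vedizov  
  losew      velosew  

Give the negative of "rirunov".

nikaw and losew both end in -w yet inflect differently (nikwar, velosew), so the final letter is not what conditions the rule; the last vowel is.
"rirunov" has last vowel 'o'. The one such stem in the data (dizov → vedizov) adds the prefix ve-, so the same rule applies.
So rirunov → verirunov.

verirunov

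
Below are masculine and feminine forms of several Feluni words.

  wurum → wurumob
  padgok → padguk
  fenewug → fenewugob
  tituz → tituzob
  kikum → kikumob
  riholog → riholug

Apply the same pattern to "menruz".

menruzob

fenewug and riholog both end in -g yet inflect differently (fenewugob, riholug), so the final letter is not what conditions the rule; the last vowel is.
"menruz" has last vowel 'u'. The stems whose last vowel is 'u' (wurum → wurumob, kikum → kikumob, tituz → tituzob) add -ob.
The other pattern: stems whose last vowel is 'o' change the last vowel to 'u'.
So menruz → menruzob.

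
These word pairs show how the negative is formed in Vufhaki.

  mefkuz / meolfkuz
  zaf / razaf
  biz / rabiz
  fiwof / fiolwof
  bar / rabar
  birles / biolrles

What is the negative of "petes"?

peoltes

mefkuz and biz both end in -z yet inflect differently (meolfkuz, rabiz), so the final letter is not what conditions the rule; the number of vowels is.
"petes" has 2 vowels. The stems with 2 vowels (mefkuz → meolfkuz, fiwof → fiolwof, birles → biolrles) insert -ol- after the first vowel.
The other pattern: stems with 1 vowel add the prefix ra-.
So petes → peoltes.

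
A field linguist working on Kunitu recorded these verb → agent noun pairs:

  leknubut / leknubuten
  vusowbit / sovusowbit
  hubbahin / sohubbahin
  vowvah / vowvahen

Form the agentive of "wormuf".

vusowbit and leknubut both end in -t yet inflect differently (sovusowbit, leknubuten), so the final letter is not what conditions the rule; the last vowel is.
"wormuf" has last vowel 'u'. The one such stem in the data (leknubut → leknubuten) adds -en, so the same rule applies.
So wormuf → wormufen.

wormufen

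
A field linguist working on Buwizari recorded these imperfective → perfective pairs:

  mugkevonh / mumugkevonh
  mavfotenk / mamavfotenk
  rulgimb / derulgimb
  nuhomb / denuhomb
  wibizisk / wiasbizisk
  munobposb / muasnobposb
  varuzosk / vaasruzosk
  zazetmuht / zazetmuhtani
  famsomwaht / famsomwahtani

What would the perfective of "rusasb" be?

mavfotenk and wibizisk both end in -k yet inflect differently (mamavfotenk, wiasbizisk), so the final letter is not what conditions the rule; the second-to-last letter is.
"rusasb" has second-to-last letter 's'. The stems whose second-to-last letter is 's' (wibizisk → wiasbizisk, munobposb → muasnobposb, varuzosk → vaasruzosk) insert -as- after the first vowel.
So rusasb → ruassasb.

ruassasb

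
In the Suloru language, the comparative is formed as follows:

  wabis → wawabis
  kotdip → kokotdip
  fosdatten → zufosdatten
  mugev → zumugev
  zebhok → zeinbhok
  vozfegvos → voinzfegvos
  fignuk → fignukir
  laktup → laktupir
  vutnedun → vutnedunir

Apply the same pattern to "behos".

beinhos

wabis and vozfegvos both end in -s yet inflect differently (wawabis, voinzfegvos), so the final letter is not what conditions the rule; the last vowel is.
"behos" has last vowel 'o'. The stems whose last vowel is 'o' (zebhok → zeinbhok, vozfegvos → voinzfegvos) insert -in- after the first vowel.
The other patterns: stems whose last vowel is 'i' repeat the first consonant+vowel as a prefix; stems whose last vowel is 'e' add the prefix zu-; stems whose last vowel is 'u' add -ir.
So behos → beinhos.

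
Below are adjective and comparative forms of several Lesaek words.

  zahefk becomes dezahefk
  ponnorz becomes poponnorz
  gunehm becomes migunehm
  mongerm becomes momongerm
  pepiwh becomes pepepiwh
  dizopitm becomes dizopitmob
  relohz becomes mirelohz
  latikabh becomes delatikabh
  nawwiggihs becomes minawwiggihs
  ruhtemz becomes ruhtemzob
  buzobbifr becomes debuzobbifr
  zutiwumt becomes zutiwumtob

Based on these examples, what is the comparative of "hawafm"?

dehawafm

gunehm and dizopitm both end in -m yet inflect differently (migunehm, dizopitmob), so the final letter is not what conditions the rule; the second-to-last letter is.
"hawafm" has second-to-last letter 'f'. The stems whose second-to-last letter is 'f' (zahefk → dezahefk, buzobbifr → debuzobbifr) add the prefix de-.
So hawafm → dehawafm.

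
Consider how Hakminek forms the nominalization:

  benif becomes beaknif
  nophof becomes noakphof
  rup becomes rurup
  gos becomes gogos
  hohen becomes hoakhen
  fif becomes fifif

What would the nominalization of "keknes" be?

keakknes

benif and fif both end in -f yet inflect differently (beaknif, fifif), so the final letter is not what conditions the rule; the number of vowels is.
"keknes" has 2 vowels. The stems with 2 vowels (benif → beaknif, nophof → noakphof, hohen → hoakhen) insert -ak- after the first vowel.
So keknes → keakknes.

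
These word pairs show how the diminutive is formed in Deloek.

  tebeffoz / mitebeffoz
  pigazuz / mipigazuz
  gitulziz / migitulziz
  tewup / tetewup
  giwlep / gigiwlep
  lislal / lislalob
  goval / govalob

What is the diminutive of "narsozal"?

pigazuz and tewup both have last vowel 'u' yet inflect differently (mipigazuz, tetewup), so the last vowel is not what conditions the rule; the final letter is.
"narsozal" ends in -l. The stems ending in -l (lislal → lislalob, goval → govalob) add -ob.
The other patterns: stems ending in -z add the prefix mi-; stems ending in -p repeat the first consonant+vowel as a prefix.
So narsozal → narsozalob.

narsozalob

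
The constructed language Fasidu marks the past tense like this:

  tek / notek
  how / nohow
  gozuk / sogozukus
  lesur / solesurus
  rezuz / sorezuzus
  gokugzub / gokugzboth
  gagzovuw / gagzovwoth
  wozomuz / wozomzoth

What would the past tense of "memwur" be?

somemwurus

tek and gozuk both end in -k yet inflect differently (notek, sogozukus), so the final letter is not what conditions the rule; the number of vowels is.
"memwur" has 2 vowels. The stems with 2 vowels (gozuk → sogozukus, lesur → solesurus, rezuz → sorezuzus) add so- … -us around the stem.
The other patterns: stems with 1 vowel add the prefix no-; stems with 3 vowels delete the last vowel and add -oth.
So memwur → somemwurus.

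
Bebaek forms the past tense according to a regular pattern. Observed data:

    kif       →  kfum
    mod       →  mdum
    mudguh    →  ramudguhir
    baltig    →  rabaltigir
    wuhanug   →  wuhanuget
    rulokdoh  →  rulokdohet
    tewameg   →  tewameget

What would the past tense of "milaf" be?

ramilafir

baltig and wuhanug both end in -g yet inflect differently (rabaltigir, wuhanuget), so the final letter is not what conditions the rule; the number of vowels is.
"milaf" has 2 vowels. The stems with 2 vowels (mudguh → ramudguhir, baltig → rabaltigir) add ra- … -ir around the stem.
The other patterns: stems with 1 vowel delete the last vowel and add -um; stems with 3 vowels add -et.
So milaf → ramilafir.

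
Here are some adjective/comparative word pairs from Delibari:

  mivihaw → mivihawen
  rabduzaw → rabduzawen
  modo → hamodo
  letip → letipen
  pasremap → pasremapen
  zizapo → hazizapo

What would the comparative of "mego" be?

hamego

modo and mivihaw both begin with m- yet inflect differently (hamodo, mivihawen), so the first letter is not what conditions the rule; the final letter is.
"mego" ends in -o. The stems ending in -o (zizapo → hazizapo, modo → hamodo) add the prefix ha-.
The other pattern: stems ending in -p or -w add -en.
So mego → hamego.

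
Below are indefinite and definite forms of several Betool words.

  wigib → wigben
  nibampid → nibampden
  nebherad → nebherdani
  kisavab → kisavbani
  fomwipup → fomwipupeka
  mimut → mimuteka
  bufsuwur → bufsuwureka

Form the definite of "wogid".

"wogid" has last vowel 'i'. The stems whose last vowel is 'i' (wigib → wigben, nibampid → nibampden) delete the last vowel and add -en.
The other patterns: stems whose last vowel is 'a' delete the last vowel and add -ani; stems whose last vowel is 'u' add -eka.
So wogid → wogden.

wogden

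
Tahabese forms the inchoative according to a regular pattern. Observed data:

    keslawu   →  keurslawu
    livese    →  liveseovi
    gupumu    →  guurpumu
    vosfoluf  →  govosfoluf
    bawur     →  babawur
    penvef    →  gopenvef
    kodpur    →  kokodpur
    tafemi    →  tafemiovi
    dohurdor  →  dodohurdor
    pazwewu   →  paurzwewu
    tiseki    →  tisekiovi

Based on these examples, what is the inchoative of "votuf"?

govotuf

"votuf" ends in -f. The stems ending in -f (penvef → gopenvef, vosfoluf → govosfoluf) add the prefix go-.
The other patterns: stems ending in -u insert -ur- after the first vowel; stems ending in -r repeat the first consonant+vowel as a prefix; stems ending in -e or -i add -ovi.
So votuf → govotuf.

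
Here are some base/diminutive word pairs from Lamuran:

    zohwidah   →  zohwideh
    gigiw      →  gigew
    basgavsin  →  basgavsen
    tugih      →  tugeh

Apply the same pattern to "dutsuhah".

dutsuheh

Every pair shown (zohwidah → zohwideh, gigiw → gigew, basgavsin → basgavsen, …) follows the same rule: change the last vowel to 'e'.
So dutsuhah → dutsuheh.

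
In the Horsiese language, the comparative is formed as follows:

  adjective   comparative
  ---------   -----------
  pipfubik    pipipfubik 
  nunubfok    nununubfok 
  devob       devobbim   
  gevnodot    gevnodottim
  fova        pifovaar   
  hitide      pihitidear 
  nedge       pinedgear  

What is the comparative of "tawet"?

tawettim

nunubfok and devob both have last vowel 'o' yet inflect differently (nununubfok, devobbim), so the last vowel is not what conditions the rule; the final letter is.
"tawet" ends in -t. The one such stem in the data (gevnodot → gevnodottim) doubles the final consonant and adds -im (as does devob), so the same rule applies.
So tawet → tawettim.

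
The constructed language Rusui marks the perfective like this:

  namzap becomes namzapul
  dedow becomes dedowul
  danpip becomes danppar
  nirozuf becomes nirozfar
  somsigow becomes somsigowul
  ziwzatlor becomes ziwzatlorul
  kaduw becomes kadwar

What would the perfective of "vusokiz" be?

vusokzar

namzap and danpip both end in -p yet inflect differently (namzapul, danppar), so the final letter is not what conditions the rule; the last vowel is.
"vusokiz" has last vowel 'i'. The one such stem in the data (danpip → danppar) deletes the last vowel and adds -ar (as do kaduw, nirozuf), so the same rule applies.
The other pattern: stems whose last vowel is 'a' or 'o' add -ul.
So vusokiz → vusokzar.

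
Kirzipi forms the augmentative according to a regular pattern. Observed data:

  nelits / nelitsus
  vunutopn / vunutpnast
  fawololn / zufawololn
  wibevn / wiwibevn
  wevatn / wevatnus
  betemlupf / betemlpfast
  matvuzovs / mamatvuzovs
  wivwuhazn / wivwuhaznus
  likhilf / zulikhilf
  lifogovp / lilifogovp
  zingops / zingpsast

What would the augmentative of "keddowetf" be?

wibevn and vunutopn both end in -n yet inflect differently (wiwibevn, vunutpnast), so the final letter is not what conditions the rule; the second-to-last letter is.
"keddowetf" has second-to-last letter 't'. The stems whose second-to-last letter is 't' (nelits → nelitsus, wevatn → wevatnus) add -us.
The other patterns: stems whose second-to-last letter is 'v' repeat the first consonant+vowel as a prefix; stems whose second-to-last letter is 'p' delete the last vowel and add -ast; stems whose second-to-last letter is 'l' add the prefix zu-.
So keddowetf → keddowetfus.

keddowetfus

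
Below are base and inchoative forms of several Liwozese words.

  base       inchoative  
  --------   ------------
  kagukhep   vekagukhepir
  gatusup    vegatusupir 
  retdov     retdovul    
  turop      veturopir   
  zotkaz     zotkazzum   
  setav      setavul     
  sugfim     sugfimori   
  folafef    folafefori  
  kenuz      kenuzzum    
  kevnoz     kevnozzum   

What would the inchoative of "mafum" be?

turop and kevnoz both have last vowel 'o' yet inflect differently (veturopir, kevnozzum), so the last vowel is not what conditions the rule; the final letter is.
"mafum" ends in -m. The one such stem in the data (sugfim → sugfimori) adds -ori, so the same rule applies.
So mafum → mafumori.

mafumori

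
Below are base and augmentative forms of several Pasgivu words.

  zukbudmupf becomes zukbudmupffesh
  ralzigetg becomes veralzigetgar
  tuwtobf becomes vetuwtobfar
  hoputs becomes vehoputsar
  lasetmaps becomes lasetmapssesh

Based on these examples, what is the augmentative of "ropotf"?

veropotfar

lasetmaps and hoputs both end in -s yet inflect differently (lasetmapssesh, vehoputsar), so the final letter is not what conditions the rule; the second-to-last letter is.
"ropotf" has second-to-last letter 't'. The stems whose second-to-last letter is 't' (hoputs → vehoputsar, ralzigetg → veralzigetgar) add ve- … -ar around the stem.
The other pattern: stems whose second-to-last letter is 'p' double the final consonant and add -esh.
So ropotf → veropotfar.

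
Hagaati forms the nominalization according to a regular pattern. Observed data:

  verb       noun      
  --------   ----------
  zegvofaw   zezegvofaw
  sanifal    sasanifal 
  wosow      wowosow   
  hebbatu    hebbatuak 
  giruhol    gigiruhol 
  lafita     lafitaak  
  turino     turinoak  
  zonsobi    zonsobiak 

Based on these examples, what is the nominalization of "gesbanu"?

gesbanuak

lafita and zegvofaw both have last vowel 'a' yet inflect differently (lafitaak, zezegvofaw), so the last vowel is not what conditions the rule; whether the stem ends in a vowel or a consonant is.
"gesbanu" ends in a vowel. The stems ending in a vowel (lafita → lafitaak, zonsobi → zonsobiak, hebbatu → hebbatuak) add -ak.
The other pattern: stems ending in a consonant repeat the first consonant+vowel as a prefix.
So gesbanu → gesbanuak.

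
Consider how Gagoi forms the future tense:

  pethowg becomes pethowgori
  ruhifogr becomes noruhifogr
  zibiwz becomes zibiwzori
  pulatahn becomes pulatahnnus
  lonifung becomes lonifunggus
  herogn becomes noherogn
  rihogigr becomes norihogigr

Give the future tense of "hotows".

pethowg and lonifung both end in -g yet inflect differently (pethowgori, lonifunggus), so the final letter is not what conditions the rule; the second-to-last letter is.
"hotows" has second-to-last letter 'w'. The stems whose second-to-last letter is 'w' (pethowg → pethowgori, zibiwz → zibiwzori) add -ori.
So hotows → hotowsori.

hotowsori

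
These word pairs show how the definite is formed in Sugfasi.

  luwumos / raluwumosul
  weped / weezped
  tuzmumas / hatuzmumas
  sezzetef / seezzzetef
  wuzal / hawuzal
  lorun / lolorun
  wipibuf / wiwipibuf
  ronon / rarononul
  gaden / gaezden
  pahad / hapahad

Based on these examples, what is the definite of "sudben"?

suezdben

ronon and gaden both end in -n yet inflect differently (rarononul, gaezden), so the final letter is not what conditions the rule; the last vowel is.
"sudben" has last vowel 'e'. The stems whose last vowel is 'e' (gaden → gaezden, sezzetef → seezzzetef, weped → weezped) insert -ez- after the first vowel.
The other patterns: stems whose last vowel is 'o' add ra- … -ul around the stem; stems whose last vowel is 'u' repeat the first consonant+vowel as a prefix; stems whose last vowel is 'a' add the prefix ha-.
So sudben → suezdben.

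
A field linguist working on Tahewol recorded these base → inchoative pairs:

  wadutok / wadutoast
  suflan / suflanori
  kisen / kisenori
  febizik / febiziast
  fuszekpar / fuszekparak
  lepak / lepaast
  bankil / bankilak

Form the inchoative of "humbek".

"humbek" ends in -k. The stems ending in -k (wadutok → wadutoast, febizik → febiziast, lepak → lepaast) drop the final letter and add -ast.
The other patterns: stems ending in -n add -ori; stems ending in -l or -r add -ak.
So humbek → humbeast.

humbeast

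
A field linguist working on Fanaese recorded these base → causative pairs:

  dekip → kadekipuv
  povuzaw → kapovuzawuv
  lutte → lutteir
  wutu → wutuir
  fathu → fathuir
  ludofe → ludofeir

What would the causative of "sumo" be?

sumoir

dekip and fathu both have 2 vowels yet inflect differently (kadekipuv, fathuir), so the number of vowels is not what conditions the rule; whether the stem ends in a vowel or a consonant is.
"sumo" ends in a vowel. The stems ending in a vowel (fathu → fathuir, wutu → wutuir, ludofe → ludofeir) add -ir.
The other pattern: stems ending in a consonant add ka- … -uv around the stem.
So sumo → sumoir.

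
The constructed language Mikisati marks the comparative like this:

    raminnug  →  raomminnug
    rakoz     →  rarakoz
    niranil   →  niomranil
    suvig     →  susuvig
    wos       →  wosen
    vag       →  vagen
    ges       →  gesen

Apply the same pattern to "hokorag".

"hokorag" has 3 vowels. The stems with 3 vowels (niranil → niomranil, raminnug → raomminnug) insert -om- after the first vowel.
The other patterns: stems with 1 vowel add -en; stems with 2 vowels repeat the first consonant+vowel as a prefix.
So hokorag → hoomkorag.

hoomkorag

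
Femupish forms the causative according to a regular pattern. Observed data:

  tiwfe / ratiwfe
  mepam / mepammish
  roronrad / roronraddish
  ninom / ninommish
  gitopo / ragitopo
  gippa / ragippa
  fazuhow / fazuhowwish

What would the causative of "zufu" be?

razufu

gitopo and ninom both have last vowel 'o' yet inflect differently (ragitopo, ninommish), so the last vowel is not what conditions the rule; whether the stem ends in a vowel or a consonant is.
"zufu" ends in a vowel. The stems ending in a vowel (tiwfe → ratiwfe, gitopo → ragitopo, gippa → ragippa) add the prefix ra-.
The other pattern: stems ending in a consonant double the final consonant and add -ish.
So zufu → razufu.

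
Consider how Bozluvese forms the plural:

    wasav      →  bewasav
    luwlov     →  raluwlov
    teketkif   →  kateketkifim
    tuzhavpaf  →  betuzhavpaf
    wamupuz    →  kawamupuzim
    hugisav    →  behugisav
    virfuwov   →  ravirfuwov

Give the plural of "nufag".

benufag

"nufag" has last vowel 'a'. The stems whose last vowel is 'a' (wasav → bewasav, hugisav → behugisav, tuzhavpaf → betuzhavpaf) add the prefix be-.
So nufag → benufag.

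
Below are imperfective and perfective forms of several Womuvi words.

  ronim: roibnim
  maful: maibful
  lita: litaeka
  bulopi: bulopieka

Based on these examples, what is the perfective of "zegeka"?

zegekaeka

ronim and bulopi both have last vowel 'i' yet inflect differently (roibnim, bulopieka), so the last vowel is not what conditions the rule; whether the stem ends in a vowel or a consonant is.
"zegeka" ends in a vowel. The stems ending in a vowel (lita → litaeka, bulopi → bulopieka) add -eka.
So zegeka → zegekaeka.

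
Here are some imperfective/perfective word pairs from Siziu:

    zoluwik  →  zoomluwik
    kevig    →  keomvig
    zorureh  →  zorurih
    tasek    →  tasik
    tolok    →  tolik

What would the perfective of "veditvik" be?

zoluwik and tasek both end in -k yet inflect differently (zoomluwik, tasik), so the final letter is not what conditions the rule; the last vowel is.
"veditvik" has last vowel 'i'. The stems whose last vowel is 'i' (zoluwik → zoomluwik, kevig → keomvig) insert -om- after the first vowel.
So veditvik → veomditvik.

veomditvik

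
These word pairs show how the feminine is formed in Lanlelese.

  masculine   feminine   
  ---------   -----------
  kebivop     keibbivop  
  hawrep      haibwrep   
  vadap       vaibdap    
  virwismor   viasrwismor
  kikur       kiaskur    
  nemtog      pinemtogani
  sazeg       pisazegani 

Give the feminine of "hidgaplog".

pihidgaplogani

kebivop and virwismor both have last vowel 'o' yet inflect differently (keibbivop, viasrwismor), so the last vowel is not what conditions the rule; the final letter is.
"hidgaplog" ends in -g. The stems ending in -g (nemtog → pinemtogani, sazeg → pisazegani) add pi- … -ani around the stem.
The other patterns: stems ending in -p insert -ib- after the first vowel; stems ending in -r insert -as- after the first vowel.
So hidgaplog → pihidgaplogani.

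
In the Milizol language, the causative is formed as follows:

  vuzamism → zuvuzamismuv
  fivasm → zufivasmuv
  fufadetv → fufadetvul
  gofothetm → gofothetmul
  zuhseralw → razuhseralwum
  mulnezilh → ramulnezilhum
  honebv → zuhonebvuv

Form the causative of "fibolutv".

gofothetm and vuzamism both end in -m yet inflect differently (gofothetmul, zuvuzamismuv), so the final letter is not what conditions the rule; the second-to-last letter is.
"fibolutv" has second-to-last letter 't'. The stems whose second-to-last letter is 't' (fufadetv → fufadetvul, gofothetm → gofothetmul) add -ul.
So fibolutv → fibolutvul.

fibolutvul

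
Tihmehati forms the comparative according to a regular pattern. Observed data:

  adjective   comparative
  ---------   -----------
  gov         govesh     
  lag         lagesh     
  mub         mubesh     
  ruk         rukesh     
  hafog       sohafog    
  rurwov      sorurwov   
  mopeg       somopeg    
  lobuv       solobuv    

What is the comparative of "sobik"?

sosobik

gov and lobuv both end in -v yet inflect differently (govesh, solobuv), so the final letter is not what conditions the rule; the number of vowels is.
"sobik" has 2 vowels. The stems with 2 vowels (lobuv → solobuv, hafog → sohafog, rurwov → sorurwov) add the prefix so-.
The other pattern: stems with 1 vowel add -esh.
So sobik → sosobik.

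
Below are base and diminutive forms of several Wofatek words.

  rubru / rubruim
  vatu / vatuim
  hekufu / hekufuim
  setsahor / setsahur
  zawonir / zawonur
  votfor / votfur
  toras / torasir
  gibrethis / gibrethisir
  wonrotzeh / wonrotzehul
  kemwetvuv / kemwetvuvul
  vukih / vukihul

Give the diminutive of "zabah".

zawonir and gibrethis both have last vowel 'i' yet inflect differently (zawonur, gibrethisir), so the last vowel is not what conditions the rule; the final letter is.
"zabah" ends in -h. The stems ending in -h (wonrotzeh → wonrotzehul, vukih → vukihul) add -ul.
So zabah → zabahul.

zabahul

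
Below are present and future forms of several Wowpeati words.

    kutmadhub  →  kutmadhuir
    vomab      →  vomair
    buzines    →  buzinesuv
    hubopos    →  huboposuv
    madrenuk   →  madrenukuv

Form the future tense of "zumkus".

zumkusuv

"zumkus" ends in -s. The stems ending in -s (buzines → buzinesuv, hubopos → huboposuv) add -uv.
So zumkus → zumkusuv.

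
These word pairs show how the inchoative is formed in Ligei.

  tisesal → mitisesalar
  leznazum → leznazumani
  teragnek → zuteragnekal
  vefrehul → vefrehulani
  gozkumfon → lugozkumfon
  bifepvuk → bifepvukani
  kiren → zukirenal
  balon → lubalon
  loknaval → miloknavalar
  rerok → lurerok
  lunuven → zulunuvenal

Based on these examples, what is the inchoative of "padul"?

padulani

"padul" has last vowel 'u'. The stems whose last vowel is 'u' (leznazum → leznazumani, vefrehul → vefrehulani, bifepvuk → bifepvukani) add -ani.
So padul → padulani.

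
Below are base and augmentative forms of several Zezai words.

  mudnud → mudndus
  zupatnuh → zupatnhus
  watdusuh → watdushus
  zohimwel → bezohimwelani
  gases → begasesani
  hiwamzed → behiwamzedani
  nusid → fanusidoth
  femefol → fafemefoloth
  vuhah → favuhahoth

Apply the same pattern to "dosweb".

mudnud and hiwamzed both end in -d yet inflect differently (mudndus, behiwamzedani), so the final letter is not what conditions the rule; the last vowel is.
"dosweb" has last vowel 'e'. The stems whose last vowel is 'e' (zohimwel → bezohimwelani, gases → begasesani, hiwamzed → behiwamzedani) add be- … -ani around the stem.
The other patterns: stems whose last vowel is 'u' delete the last vowel and add -us; stems whose last vowel is 'a', 'i' or 'o' add fa- … -oth around the stem.
So dosweb → bedoswebani.

bedoswebani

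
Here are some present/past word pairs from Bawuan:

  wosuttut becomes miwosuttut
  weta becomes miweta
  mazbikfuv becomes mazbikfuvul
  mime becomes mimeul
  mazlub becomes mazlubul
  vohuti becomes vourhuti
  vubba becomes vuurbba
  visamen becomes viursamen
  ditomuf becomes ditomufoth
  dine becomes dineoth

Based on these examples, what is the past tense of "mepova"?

"mepova" begins with m-. The stems beginning with m- (mazbikfuv → mazbikfuvul, mime → mimeul, mazlub → mazlubul) add -ul.
So mepova → mepovaul.

mepovaul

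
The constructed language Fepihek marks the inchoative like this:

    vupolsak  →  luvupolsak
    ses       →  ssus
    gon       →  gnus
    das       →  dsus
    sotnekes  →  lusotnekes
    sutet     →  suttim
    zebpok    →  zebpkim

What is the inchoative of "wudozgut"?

luwudozgut

ses and sotnekes both end in -s yet inflect differently (ssus, lusotnekes), so the final letter is not what conditions the rule; the number of vowels is.
"wudozgut" has 3 vowels. The stems with 3 vowels (sotnekes → lusotnekes, vupolsak → luvupolsak) add the prefix lu-.
So wudozgut → luwudozgut.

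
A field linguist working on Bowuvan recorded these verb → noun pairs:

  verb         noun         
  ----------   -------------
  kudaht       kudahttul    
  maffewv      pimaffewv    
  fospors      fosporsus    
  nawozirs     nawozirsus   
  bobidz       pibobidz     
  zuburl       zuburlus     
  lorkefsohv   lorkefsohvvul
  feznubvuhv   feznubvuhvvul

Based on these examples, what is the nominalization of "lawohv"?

lawohvvul

"lawohv" has second-to-last letter 'h'. The stems whose second-to-last letter is 'h' (kudaht → kudahttul, lorkefsohv → lorkefsohvvul, feznubvuhv → feznubvuhvvul) double the final consonant and add -ul.
So lawohv → lawohvvul.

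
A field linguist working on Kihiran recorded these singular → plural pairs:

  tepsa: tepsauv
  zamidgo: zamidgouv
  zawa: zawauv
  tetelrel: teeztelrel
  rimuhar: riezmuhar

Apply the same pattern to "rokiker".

"rokiker" ends in a consonant. The stems ending in a consonant (tetelrel → teeztelrel, rimuhar → riezmuhar) insert -ez- after the first vowel.
So rokiker → roezkiker.

roezkiker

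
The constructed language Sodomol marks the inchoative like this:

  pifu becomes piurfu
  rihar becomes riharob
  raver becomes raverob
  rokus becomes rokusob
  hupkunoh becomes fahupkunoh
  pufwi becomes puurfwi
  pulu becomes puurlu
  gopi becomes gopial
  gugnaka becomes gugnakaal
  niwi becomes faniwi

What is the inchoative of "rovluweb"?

rovluwebob

pufwi and gopi both end in -i yet inflect differently (puurfwi, gopial), so the final letter is not what conditions the rule; the first letter is.
"rovluweb" begins with r-. The stems beginning with r- (rokus → rokusob, rihar → riharob, raver → raverob) add -ob.
The other patterns: stems beginning with p- insert -ur- after the first vowel; stems beginning with g- add -al; stems beginning with h- or n- add the prefix fa-.
So rovluweb → rovluwebob.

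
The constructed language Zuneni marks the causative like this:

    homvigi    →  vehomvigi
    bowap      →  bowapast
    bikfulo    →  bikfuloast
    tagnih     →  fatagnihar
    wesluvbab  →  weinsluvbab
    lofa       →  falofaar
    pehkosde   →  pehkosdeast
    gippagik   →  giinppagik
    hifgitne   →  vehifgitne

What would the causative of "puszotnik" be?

puszotnikast

"puszotnik" begins with p-. The one such stem in the data (pehkosde → pehkosdeast) adds -ast, so the same rule applies.
So puszotnik → puszotnikast.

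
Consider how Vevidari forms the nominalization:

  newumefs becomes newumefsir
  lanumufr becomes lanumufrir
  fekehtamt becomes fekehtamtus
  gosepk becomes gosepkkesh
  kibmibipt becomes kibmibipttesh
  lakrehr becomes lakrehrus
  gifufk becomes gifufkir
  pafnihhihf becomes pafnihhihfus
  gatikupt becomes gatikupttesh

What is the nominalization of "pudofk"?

pudofkir

gifufk and gosepk both end in -k yet inflect differently (gifufkir, gosepkkesh), so the final letter is not what conditions the rule; the second-to-last letter is.
"pudofk" has second-to-last letter 'f'. The stems whose second-to-last letter is 'f' (gifufk → gifufkir, newumefs → newumefsir, lanumufr → lanumufrir) add -ir.
So pudofk → pudofkir.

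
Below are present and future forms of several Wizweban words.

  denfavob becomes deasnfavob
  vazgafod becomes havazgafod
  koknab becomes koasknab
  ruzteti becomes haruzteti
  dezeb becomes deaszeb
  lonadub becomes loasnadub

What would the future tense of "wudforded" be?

hawudforded

"wudforded" ends in -d. The one such stem in the data (vazgafod → havazgafod) adds the prefix ha-, so the same rule applies.
So wudforded → hawudforded.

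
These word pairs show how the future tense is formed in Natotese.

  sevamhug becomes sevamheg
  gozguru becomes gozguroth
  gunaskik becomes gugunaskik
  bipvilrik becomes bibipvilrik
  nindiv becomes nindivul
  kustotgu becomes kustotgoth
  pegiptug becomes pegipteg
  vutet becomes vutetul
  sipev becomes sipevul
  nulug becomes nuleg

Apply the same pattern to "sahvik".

"sahvik" ends in -k. The stems ending in -k (bipvilrik → bibipvilrik, gunaskik → gugunaskik) repeat the first consonant+vowel as a prefix.
The other patterns: stems ending in -g change the last vowel to 'e'; stems ending in -u drop the final letter and add -oth; stems ending in -t or -v add -ul.
So sahvik → sasahvik.

sasahvik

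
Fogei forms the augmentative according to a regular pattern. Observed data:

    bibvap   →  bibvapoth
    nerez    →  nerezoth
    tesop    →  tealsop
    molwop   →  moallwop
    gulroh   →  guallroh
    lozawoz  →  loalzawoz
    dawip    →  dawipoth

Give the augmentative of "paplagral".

paplagraloth

tesop and bibvap both end in -p yet inflect differently (tealsop, bibvapoth), so the final letter is not what conditions the rule; the last vowel is.
"paplagral" has last vowel 'a'. The one such stem in the data (bibvap → bibvapoth) adds -oth, so the same rule applies.
So paplagral → paplagraloth.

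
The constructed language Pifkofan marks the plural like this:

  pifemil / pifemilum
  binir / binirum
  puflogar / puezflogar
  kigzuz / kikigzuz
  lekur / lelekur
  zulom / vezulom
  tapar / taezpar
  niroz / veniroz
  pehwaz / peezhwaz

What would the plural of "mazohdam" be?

maezzohdam

puflogar and binir both end in -r yet inflect differently (puezflogar, binirum), so the final letter is not what conditions the rule; the last vowel is.
"mazohdam" has last vowel 'a'. The stems whose last vowel is 'a' (puflogar → puezflogar, pehwaz → peezhwaz, tapar → taezpar) insert -ez- after the first vowel.
The other patterns: stems whose last vowel is 'i' add -um; stems whose last vowel is 'u' repeat the first consonant+vowel as a prefix; stems whose last vowel is 'o' add the prefix ve-.
So mazohdam → maezzohdam.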